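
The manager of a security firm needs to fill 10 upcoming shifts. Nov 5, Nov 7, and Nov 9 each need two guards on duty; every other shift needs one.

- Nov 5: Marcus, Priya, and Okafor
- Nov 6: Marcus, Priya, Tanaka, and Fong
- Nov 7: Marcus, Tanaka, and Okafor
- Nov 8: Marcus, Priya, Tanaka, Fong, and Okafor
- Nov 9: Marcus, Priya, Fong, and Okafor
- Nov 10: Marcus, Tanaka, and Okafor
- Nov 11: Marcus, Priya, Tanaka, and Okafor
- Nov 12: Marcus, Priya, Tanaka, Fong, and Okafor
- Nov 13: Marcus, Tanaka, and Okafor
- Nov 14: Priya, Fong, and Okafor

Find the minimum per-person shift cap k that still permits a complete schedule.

3

With 5 guards and 13 worker-slots to fill, someone must work at least ⌈13/5⌉ = 3 shifts, so k ≥ 3.
k = 3 works: Nov 5→Marcus+Priya, Nov 6→Priya, Nov 7→Marcus+Tanaka, Nov 8→Fong, Nov 9→Fong+Okafor, Nov 10→Marcus, Nov 11→Tanaka, Nov 12→Fong, Nov 13→Tanaka, Nov 14→Priya.
Loads: Marcus 3, Priya 3, Tanaka 3, Fong 3, Okafor 1 — all ≤ 3.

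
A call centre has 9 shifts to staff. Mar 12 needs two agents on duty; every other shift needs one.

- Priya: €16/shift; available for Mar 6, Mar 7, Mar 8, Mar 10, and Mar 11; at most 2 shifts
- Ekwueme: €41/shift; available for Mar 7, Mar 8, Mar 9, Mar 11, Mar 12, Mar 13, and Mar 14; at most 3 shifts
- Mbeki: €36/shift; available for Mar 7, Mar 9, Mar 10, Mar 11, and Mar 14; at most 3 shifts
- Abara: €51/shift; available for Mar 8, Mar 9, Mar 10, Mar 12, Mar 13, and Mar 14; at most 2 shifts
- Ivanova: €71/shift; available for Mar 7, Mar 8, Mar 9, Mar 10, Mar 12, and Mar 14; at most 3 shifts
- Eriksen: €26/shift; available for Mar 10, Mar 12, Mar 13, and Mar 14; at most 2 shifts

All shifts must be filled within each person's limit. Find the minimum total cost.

€315

Mar 6 can only be covered by Priya, so that assignment is forced.
Picking the cheapest available agent for each shift independently would cost €235, but that ignores the shift limits.
An optimal schedule: Mar 6→Priya, Mar 7→Mbeki, Mar 8→Ekwueme, Mar 9→Mbeki, Mar 10→Mbeki, Mar 11→Priya, Mar 12→Eriksen+Ekwueme, Mar 13→Eriksen, Mar 14→Ekwueme.
Total: 16 + 36 + 41 + 36 + 36 + 16 + 26 + 41 + 26 + 41 = €315.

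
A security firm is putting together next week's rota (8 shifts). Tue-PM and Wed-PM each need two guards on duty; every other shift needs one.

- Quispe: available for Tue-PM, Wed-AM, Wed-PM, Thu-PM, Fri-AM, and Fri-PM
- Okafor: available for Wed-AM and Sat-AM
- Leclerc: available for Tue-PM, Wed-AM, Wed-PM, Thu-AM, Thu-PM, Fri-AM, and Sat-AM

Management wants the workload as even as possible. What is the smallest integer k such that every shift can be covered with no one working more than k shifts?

With 3 guards and 10 worker-slots to fill, someone must work at least ⌈10/3⌉ = 4 shifts, so k ≥ 4.
k = 4 works: Tue-PM→Quispe+Leclerc, Wed-AM→Okafor, Wed-PM→Quispe+Leclerc, Thu-AM→Leclerc, Thu-PM→Quispe, Fri-AM→Leclerc, Fri-PM→Quispe, Sat-AM→Okafor.
Loads: Quispe 4, Okafor 2, Leclerc 4 — all ≤ 4.

4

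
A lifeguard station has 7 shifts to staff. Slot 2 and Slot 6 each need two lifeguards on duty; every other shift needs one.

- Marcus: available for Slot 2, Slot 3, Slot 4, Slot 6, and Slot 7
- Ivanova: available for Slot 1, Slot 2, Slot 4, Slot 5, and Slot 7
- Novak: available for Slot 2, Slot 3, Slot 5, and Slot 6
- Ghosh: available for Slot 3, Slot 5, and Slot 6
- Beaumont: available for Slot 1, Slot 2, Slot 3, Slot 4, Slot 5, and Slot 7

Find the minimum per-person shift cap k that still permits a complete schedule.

2

With 5 lifeguards and 9 worker-slots to fill, someone must work at least ⌈9/5⌉ = 2 shifts, so k ≥ 2.
k = 2 works: Slot 1→Ivanova, Slot 2→Novak+Beaumont, Slot 3→Ghosh, Slot 4→Marcus, Slot 5→Ghosh, Slot 6→Marcus+Novak, Slot 7→Ivanova.
Loads: Marcus 2, Ivanova 2, Novak 2, Ghosh 2, Beaumont 1 — all ≤ 2.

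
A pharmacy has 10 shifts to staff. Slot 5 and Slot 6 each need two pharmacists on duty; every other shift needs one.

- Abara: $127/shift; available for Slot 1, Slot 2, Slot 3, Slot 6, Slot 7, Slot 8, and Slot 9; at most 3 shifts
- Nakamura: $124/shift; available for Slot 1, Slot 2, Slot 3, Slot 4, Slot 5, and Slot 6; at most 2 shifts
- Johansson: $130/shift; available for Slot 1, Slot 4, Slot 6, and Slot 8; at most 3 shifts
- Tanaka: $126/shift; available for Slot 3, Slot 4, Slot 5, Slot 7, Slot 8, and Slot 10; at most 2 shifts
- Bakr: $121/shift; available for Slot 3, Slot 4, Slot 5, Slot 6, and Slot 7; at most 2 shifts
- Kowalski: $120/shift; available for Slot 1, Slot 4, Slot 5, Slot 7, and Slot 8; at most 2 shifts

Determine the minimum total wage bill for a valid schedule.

Slot 9 can only be covered by Abara, so that assignment is forced.
Slot 10 can only be covered by Tanaka, so that assignment is forced.
Picking the cheapest available pharmacist for each shift independently would cost $1464, but that ignores the shift limits.
An optimal schedule: Slot 1→Kowalski, Slot 2→Nakamura, Slot 3→Bakr, Slot 4→Bakr, Slot 5→Nakamura+Tanaka, Slot 6→Abara+Johansson, Slot 7→Kowalski, Slot 8→Abara, Slot 9→Abara, Slot 10→Tanaka.
Total: 120 + 124 + 121 + 121 + 124 + 126 + 127 + 130 + 120 + 127 + 127 + 126 = $1493.

$1493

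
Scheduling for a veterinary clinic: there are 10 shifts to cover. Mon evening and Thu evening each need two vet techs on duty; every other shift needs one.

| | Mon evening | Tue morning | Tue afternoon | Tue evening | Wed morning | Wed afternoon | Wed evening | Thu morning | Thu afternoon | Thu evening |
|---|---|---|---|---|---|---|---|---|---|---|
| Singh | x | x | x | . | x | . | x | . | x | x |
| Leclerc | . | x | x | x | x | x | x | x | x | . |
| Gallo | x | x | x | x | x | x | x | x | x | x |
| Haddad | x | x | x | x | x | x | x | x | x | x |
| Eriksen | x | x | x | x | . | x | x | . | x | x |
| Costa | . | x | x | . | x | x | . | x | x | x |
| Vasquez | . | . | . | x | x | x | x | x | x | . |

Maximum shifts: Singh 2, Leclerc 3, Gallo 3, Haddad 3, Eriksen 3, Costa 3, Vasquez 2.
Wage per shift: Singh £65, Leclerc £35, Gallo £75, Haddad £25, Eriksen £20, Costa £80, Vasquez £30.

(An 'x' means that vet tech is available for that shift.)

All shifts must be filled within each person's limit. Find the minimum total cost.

£365

Picking the cheapest available vet tech for each shift independently would cost £260, but that ignores the shift limits.
An optimal schedule: Mon evening→Eriksen+Haddad, Tue morning→Eriksen, Tue afternoon→Leclerc, Tue evening→Eriksen, Wed morning→Vasquez, Wed afternoon→Vasquez, Wed evening→Leclerc, Thu morning→Haddad, Thu afternoon→Leclerc, Thu evening→Haddad+Singh.
Total: 20 + 25 + 20 + 35 + 20 + 30 + 30 + 35 + 25 + 35 + 25 + 65 = £365.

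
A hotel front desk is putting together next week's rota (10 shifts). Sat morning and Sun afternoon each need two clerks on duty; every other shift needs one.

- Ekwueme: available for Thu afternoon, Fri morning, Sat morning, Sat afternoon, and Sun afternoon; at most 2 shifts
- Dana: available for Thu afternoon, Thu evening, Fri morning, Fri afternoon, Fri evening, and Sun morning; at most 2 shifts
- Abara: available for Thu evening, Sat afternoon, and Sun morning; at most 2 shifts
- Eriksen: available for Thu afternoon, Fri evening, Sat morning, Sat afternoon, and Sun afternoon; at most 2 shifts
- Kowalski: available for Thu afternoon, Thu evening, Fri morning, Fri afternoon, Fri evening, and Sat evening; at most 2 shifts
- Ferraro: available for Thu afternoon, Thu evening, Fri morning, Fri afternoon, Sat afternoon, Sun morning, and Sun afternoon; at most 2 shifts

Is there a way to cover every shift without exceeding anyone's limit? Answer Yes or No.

Sat morning can only be covered by Ekwueme and Eriksen, so that assignment is forced.
Sat evening can only be covered by Kowalski, so that assignment is forced.
One valid schedule: Thu afternoon→Ferraro, Thu evening→Abara, Fri morning→Kowalski, Fri afternoon→Dana, Fri evening→Dana, Sat morning→Ekwueme+Eriksen, Sat afternoon→Ferraro, Sat evening→Kowalski, Sun morning→Abara, Sun afternoon→Ekwueme+Eriksen.
Loads: Ekwueme 2/2, Dana 2/2, Abara 2/2, Eriksen 2/2, Kowalski 2/2, Ferraro 2/2 — all within limits.

Yes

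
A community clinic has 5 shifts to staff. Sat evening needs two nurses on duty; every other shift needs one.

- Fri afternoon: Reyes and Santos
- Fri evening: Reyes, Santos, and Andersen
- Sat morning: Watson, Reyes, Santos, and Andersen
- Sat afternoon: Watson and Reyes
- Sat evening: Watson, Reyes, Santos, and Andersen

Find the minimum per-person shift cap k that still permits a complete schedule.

2

With 4 nurses and 6 worker-slots to fill, someone must work at least ⌈6/4⌉ = 2 shifts, so k ≥ 2.
k = 2 works: Fri afternoon→Reyes, Fri evening→Reyes, Sat morning→Watson, Sat afternoon→Watson, Sat evening→Santos+Andersen.
Loads: Watson 2, Reyes 2, Santos 1, Andersen 1 — all ≤ 2.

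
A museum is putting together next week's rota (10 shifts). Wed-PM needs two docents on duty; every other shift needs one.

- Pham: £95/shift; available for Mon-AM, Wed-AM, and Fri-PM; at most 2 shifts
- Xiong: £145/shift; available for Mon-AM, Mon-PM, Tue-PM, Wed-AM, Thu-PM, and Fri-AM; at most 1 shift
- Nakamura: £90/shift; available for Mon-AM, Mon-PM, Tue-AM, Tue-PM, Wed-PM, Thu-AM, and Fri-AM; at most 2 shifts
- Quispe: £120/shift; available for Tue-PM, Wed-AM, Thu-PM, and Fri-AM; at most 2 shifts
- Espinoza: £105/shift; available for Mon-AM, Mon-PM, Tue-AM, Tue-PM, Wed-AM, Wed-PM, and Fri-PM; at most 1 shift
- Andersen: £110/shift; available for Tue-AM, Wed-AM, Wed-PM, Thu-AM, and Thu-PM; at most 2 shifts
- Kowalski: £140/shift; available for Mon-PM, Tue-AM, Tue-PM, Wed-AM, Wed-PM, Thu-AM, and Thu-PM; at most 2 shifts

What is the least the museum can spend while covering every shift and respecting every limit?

£1215

Picking the cheapest available docent for each shift independently would cost £1035, but that ignores the shift limits.
An optimal schedule: Mon-AM→Pham, Mon-PM→Espinoza, Tue-AM→Andersen, Tue-PM→Quispe, Wed-AM→Kowalski, Wed-PM→Andersen+Kowalski, Thu-AM→Nakamura, Thu-PM→Quispe, Fri-AM→Nakamura, Fri-PM→Pham.
Total: 95 + 105 + 110 + 120 + 140 + 110 + 140 + 90 + 120 + 90 + 95 = £1215.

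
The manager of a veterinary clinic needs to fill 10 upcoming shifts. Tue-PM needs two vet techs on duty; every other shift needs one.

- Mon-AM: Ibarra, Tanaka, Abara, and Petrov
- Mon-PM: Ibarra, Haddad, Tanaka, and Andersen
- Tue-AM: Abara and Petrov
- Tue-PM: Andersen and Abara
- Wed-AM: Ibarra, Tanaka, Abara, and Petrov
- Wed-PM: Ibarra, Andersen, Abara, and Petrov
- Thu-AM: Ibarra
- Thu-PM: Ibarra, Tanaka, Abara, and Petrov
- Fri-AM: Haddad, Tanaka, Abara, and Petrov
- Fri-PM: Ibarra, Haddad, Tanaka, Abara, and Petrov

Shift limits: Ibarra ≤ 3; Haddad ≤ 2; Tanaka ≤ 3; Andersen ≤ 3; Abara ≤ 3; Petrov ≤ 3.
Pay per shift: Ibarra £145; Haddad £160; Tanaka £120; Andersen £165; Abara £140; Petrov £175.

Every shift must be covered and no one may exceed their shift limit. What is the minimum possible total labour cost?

Tue-PM can only be covered by Andersen and Abara, so that assignment is forced.
Thu-AM can only be covered by Ibarra, so that assignment is forced.
Picking the cheapest available vet tech for each shift independently would cost £1450, but that ignores the shift limits.
An optimal schedule: Mon-AM→Tanaka, Mon-PM→Tanaka, Tue-AM→Abara, Tue-PM→Abara+Andersen, Wed-AM→Tanaka, Wed-PM→Abara, Thu-AM→Ibarra, Thu-PM→Ibarra, Fri-AM→Haddad, Fri-PM→Ibarra.
Total: 120 + 120 + 140 + 140 + 165 + 120 + 140 + 145 + 145 + 160 + 145 = £1540.

£1540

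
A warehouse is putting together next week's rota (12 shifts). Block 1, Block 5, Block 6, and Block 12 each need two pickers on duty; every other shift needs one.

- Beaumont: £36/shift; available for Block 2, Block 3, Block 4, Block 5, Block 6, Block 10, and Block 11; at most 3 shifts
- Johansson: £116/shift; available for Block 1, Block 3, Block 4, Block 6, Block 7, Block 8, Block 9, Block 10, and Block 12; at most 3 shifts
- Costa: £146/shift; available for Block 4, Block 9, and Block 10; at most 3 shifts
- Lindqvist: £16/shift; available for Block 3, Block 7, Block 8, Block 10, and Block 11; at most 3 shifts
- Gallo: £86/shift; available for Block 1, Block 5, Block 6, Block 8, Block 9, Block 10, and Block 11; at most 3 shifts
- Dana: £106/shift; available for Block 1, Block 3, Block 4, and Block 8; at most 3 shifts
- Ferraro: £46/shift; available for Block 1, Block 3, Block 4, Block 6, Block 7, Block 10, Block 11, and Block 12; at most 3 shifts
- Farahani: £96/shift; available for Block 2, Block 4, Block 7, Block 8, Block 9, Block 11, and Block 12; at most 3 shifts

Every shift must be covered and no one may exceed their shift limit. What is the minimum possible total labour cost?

£946

Block 5 can only be covered by Beaumont and Gallo, so that assignment is forced.
Picking the cheapest available picker for each shift independently would cost £716, but that ignores the shift limits.
An optimal schedule: Block 1→Ferraro+Dana, Block 2→Beaumont, Block 3→Lindqvist, Block 4→Farahani, Block 5→Beaumont+Gallo, Block 6→Beaumont+Ferraro, Block 7→Lindqvist, Block 8→Lindqvist, Block 9→Gallo, Block 10→Gallo, Block 11→Farahani, Block 12→Ferraro+Farahani.
Total: 46 + 106 + 36 + 16 + 96 + 36 + 86 + 36 + 46 + 16 + 16 + 86 + 86 + 96 + 46 + 96 = £946.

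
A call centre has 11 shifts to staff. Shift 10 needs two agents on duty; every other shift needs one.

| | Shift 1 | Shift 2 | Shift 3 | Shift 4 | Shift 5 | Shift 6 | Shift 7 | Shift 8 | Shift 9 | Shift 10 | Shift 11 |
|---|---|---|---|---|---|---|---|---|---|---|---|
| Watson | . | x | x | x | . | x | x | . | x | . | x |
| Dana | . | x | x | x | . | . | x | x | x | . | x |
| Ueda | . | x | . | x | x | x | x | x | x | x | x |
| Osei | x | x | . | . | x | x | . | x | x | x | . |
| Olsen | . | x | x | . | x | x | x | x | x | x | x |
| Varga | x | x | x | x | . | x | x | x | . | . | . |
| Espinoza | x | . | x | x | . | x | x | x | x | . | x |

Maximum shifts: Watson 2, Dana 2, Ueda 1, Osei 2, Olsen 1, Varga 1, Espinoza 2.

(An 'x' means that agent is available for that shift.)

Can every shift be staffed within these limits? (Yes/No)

Total capacity is 2+2+1+2+1+1+2 = 11 but 12 worker-slots are needed — infeasible.

No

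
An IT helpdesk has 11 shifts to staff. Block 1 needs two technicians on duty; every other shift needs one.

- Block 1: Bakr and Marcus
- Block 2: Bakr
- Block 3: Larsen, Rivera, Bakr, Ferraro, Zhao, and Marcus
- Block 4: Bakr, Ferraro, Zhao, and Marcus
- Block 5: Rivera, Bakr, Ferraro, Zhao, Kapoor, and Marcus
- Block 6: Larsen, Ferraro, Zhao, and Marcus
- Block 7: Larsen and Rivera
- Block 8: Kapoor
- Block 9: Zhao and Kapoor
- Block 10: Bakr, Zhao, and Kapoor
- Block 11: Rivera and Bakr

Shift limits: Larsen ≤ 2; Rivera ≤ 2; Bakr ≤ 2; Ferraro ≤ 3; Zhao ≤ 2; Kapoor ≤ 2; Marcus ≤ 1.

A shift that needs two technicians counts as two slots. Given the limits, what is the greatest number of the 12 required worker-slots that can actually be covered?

12

Total capacity across all technicians is 2+2+2+3+2+2+1 = 14, and 12 slots are needed, so at most 12 can be filled.
An assignment achieving 12: Block 1→Bakr+Marcus, Block 2→Bakr, Block 3→Rivera, Block 4→Ferraro, Block 5→Ferraro, Block 6→Larsen, Block 7→Larsen, Block 8→Kapoor, Block 9→Zhao, Block 10→Zhao, Block 11→Rivera.
Loads: Larsen 2/2, Rivera 2/2, Bakr 2/2, Ferraro 2/3, Zhao 2/2, Kapoor 1/2, Marcus 1/1.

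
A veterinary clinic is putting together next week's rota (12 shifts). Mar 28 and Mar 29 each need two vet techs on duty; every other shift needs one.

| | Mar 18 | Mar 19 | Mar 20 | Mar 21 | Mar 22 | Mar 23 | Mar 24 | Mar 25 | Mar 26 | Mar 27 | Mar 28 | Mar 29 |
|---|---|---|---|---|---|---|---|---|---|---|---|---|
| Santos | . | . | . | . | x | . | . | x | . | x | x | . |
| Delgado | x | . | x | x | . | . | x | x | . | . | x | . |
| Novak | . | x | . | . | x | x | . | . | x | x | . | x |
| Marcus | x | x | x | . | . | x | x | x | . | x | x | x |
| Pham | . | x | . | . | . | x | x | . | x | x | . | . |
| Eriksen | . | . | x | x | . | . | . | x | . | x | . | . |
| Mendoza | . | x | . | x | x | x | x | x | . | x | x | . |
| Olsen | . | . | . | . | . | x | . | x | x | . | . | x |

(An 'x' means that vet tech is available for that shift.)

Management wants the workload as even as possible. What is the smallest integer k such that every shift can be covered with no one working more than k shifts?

With 8 vet techs and 14 worker-slots to fill, someone must work at least ⌈14/8⌉ = 2 shifts, so k ≥ 2.
k = 2 works: Mar 18→Delgado, Mar 19→Marcus, Mar 20→Delgado, Mar 21→Eriksen, Mar 22→Santos, Mar 23→Pham, Mar 24→Pham, Mar 25→Eriksen, Mar 26→Novak, Mar 27→Mendoza, Mar 28→Santos+Mendoza, Mar 29→Novak+Marcus.
Loads: Santos 2, Delgado 2, Novak 2, Marcus 2, Pham 2, Eriksen 2, Mendoza 2, Olsen 0 — all ≤ 2.

2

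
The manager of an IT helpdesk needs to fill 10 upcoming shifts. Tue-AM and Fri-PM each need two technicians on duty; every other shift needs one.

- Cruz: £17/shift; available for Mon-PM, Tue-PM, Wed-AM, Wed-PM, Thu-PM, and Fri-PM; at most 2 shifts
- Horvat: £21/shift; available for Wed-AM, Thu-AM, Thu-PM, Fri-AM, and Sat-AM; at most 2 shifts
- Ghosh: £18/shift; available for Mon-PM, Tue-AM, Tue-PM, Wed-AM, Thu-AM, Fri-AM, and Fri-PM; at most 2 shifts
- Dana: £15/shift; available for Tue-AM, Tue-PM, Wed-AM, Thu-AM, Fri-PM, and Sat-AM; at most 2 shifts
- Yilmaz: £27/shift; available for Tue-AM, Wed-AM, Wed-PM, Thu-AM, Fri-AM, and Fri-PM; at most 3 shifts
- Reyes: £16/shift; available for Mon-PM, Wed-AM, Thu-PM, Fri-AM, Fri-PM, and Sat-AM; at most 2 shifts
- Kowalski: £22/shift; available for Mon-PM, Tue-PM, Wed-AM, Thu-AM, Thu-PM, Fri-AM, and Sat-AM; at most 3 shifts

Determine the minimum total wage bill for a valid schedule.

£218

Picking the cheapest available technician for each shift independently would cost £189, but that ignores the shift limits.
An optimal schedule: Mon-PM→Reyes, Tue-AM→Dana+Ghosh, Tue-PM→Dana, Wed-AM→Kowalski, Wed-PM→Cruz, Thu-AM→Horvat, Thu-PM→Reyes, Fri-AM→Kowalski, Fri-PM→Cruz+Ghosh, Sat-AM→Horvat.
Total: 16 + 15 + 18 + 15 + 22 + 17 + 21 + 16 + 22 + 17 + 18 + 21 = £218.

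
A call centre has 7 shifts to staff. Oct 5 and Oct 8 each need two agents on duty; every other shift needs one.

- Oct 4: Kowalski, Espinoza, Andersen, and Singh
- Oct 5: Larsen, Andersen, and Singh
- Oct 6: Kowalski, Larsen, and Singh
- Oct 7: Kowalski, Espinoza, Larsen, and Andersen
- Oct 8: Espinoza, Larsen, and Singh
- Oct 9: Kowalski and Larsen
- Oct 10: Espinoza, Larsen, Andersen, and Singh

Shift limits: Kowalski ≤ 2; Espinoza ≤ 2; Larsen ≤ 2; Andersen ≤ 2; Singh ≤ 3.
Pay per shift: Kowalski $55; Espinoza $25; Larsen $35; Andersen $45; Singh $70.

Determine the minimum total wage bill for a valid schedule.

Picking the cheapest available agent for each shift independently would cost $285, but that ignores the shift limits.
An optimal schedule: Oct 4→Espinoza, Oct 5→Larsen+Andersen, Oct 6→Kowalski, Oct 7→Andersen, Oct 8→Espinoza+Larsen, Oct 9→Kowalski, Oct 10→Singh.
Total: 25 + 35 + 45 + 55 + 45 + 25 + 35 + 55 + 70 = $390.

$390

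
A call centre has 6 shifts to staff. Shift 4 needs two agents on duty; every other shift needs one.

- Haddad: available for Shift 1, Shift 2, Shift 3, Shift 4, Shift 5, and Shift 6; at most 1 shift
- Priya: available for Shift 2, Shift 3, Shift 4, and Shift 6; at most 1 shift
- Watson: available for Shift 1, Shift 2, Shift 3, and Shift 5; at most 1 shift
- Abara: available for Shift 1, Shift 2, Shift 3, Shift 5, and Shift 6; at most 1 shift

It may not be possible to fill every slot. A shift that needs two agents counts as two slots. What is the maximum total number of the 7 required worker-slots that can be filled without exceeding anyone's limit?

4

Total capacity across all agents is 1+1+1+1 = 4, and 7 slots are needed, so at most 4 can be filled.
An assignment achieving 4: Shift 1→Watson, Shift 4→Haddad+Priya, Shift 5→Abara.
Loads: Haddad 1/1, Priya 1/1, Watson 1/1, Abara 1/1.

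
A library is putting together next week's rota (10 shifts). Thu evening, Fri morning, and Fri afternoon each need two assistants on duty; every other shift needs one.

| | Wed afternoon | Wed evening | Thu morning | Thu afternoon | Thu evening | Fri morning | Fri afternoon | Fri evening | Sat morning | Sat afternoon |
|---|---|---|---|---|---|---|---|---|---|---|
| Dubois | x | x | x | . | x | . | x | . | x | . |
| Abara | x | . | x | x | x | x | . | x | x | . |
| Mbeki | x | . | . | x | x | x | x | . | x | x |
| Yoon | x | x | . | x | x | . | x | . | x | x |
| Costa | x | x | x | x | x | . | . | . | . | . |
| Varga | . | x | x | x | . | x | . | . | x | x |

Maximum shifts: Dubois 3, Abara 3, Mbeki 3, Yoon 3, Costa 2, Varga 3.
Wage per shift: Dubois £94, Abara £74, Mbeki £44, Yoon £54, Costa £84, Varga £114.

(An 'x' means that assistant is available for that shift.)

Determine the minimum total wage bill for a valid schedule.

Fri evening can only be covered by Abara, so that assignment is forced.
Picking the cheapest available assistant for each shift independently would cost £692, but that ignores the shift limits.
An optimal schedule: Wed afternoon→Yoon, Wed evening→Yoon, Thu morning→Abara, Thu afternoon→Costa, Thu evening→Costa+Dubois, Fri morning→Mbeki+Abara, Fri afternoon→Mbeki+Yoon, Fri evening→Abara, Sat morning→Dubois, Sat afternoon→Mbeki.
Total: 54 + 54 + 74 + 84 + 84 + 94 + 44 + 74 + 44 + 54 + 74 + 94 + 44 = £872.

£872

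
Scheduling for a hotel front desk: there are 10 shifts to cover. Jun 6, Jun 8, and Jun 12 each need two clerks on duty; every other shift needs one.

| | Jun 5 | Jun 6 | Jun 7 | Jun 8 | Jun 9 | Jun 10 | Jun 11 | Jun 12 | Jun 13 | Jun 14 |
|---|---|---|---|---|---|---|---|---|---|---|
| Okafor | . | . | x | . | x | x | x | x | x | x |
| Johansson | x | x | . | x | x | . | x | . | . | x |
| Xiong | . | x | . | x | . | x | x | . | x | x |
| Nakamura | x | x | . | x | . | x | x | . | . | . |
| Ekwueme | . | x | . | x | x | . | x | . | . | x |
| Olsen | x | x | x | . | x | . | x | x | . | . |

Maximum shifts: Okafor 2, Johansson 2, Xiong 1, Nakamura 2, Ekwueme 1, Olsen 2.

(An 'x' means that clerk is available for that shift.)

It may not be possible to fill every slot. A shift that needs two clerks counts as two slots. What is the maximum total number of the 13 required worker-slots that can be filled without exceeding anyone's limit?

10

Total capacity across all clerks is 2+2+1+2+1+2 = 10, and 13 slots are needed, so at most 10 can be filled.
An assignment achieving 10: Jun 5→Johansson, Jun 6→Olsen, Jun 7→Okafor, Jun 8→Johansson+Nakamura, Jun 9→Ekwueme, Jun 10→Nakamura, Jun 12→Okafor+Olsen, Jun 13→Xiong.
Loads: Okafor 2/2, Johansson 2/2, Xiong 1/1, Nakamura 2/2, Ekwueme 1/1, Olsen 2/2.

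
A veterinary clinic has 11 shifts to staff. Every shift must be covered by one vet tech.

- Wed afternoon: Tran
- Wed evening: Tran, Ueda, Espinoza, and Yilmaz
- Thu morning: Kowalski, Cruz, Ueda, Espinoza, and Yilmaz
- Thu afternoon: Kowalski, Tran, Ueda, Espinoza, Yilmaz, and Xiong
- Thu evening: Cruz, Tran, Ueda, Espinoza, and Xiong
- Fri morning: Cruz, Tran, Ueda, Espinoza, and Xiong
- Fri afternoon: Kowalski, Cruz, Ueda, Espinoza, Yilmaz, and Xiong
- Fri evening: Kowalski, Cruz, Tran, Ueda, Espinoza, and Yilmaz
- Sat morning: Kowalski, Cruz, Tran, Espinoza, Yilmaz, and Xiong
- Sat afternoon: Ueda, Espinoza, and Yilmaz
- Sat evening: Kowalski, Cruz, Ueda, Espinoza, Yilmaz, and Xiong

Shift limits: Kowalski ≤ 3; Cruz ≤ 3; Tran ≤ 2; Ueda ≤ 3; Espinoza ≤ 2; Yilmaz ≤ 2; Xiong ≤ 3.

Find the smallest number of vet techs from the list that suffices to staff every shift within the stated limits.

4

11 slots to fill and no one can take more than 3, so at least ⌈11/3⌉ = 4 vet techs are needed.
Kowalski, Cruz, Tran, and Ueda alone can cover everything: Wed afternoon→Tran, Wed evening→Tran, Thu morning→Kowalski, Thu afternoon→Kowalski, Thu evening→Cruz, Fri morning→Cruz, Fri afternoon→Kowalski, Fri evening→Ueda, Sat morning→Cruz, Sat afternoon→Ueda, Sat evening→Ueda.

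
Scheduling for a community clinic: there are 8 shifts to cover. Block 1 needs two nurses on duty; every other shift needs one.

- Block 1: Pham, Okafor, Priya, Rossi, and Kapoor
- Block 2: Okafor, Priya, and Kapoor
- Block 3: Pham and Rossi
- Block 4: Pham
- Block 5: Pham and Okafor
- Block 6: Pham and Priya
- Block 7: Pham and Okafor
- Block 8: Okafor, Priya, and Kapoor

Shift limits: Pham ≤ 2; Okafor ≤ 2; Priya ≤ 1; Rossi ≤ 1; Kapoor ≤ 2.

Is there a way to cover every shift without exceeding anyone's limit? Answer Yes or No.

No

Total capacity is 2+2+1+1+2 = 8 but 9 worker-slots are needed — infeasible.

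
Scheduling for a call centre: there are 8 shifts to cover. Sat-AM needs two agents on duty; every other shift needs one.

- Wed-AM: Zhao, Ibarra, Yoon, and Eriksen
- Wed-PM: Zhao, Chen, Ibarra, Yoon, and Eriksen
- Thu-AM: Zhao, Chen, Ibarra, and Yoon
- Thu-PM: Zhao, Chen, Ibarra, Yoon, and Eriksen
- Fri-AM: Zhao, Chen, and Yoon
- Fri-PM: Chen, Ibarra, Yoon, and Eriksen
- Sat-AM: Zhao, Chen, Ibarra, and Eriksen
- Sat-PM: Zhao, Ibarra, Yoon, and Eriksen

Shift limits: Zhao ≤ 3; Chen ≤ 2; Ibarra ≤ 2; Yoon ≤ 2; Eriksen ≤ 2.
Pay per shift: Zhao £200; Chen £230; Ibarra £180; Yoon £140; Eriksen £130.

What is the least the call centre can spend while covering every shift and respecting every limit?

Picking the cheapest available agent for each shift independently would cost £1240, but that ignores the shift limits.
An optimal schedule: Wed-AM→Eriksen, Wed-PM→Zhao, Thu-AM→Yoon, Thu-PM→Zhao, Fri-AM→Yoon, Fri-PM→Eriksen, Sat-AM→Ibarra+Zhao, Sat-PM→Ibarra.
Total: 130 + 200 + 140 + 200 + 140 + 130 + 180 + 200 + 180 = £1500.

£1500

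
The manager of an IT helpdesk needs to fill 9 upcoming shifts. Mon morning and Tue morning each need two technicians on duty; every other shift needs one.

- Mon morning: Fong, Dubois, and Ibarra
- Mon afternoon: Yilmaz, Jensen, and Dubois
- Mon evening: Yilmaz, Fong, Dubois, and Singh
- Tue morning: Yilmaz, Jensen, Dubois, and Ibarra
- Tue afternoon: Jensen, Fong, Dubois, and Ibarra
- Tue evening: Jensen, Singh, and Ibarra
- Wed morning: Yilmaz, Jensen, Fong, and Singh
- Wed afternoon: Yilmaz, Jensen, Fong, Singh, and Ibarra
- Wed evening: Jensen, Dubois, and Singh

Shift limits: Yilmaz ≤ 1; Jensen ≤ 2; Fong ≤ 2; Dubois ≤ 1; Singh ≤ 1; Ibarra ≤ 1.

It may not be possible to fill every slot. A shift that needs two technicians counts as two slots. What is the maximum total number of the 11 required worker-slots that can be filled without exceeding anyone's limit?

8

Total capacity across all technicians is 1+2+2+1+1+1 = 8, and 11 slots are needed, so at most 8 can be filled.
An assignment achieving 8: Mon morning→Fong+Dubois, Mon afternoon→Yilmaz, Mon evening→Fong, Tue morning→Ibarra, Tue evening→Jensen, Wed morning→Singh, Wed evening→Jensen.
Loads: Yilmaz 1/1, Jensen 2/2, Fong 2/2, Dubois 1/1, Singh 1/1, Ibarra 1/1.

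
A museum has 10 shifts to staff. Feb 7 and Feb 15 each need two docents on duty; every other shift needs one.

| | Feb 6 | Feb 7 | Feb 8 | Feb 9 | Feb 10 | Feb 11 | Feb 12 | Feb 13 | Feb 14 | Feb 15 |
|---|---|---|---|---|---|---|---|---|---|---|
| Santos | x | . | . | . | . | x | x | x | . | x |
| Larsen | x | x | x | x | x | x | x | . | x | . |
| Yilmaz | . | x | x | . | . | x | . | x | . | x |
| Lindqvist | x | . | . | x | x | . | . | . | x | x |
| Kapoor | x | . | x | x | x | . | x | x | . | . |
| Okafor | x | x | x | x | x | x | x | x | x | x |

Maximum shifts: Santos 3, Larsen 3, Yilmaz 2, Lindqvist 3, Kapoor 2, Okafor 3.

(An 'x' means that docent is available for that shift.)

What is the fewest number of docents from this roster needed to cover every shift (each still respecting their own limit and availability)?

4

12 slots to fill and no one can take more than 3, so at least ⌈12/3⌉ = 4 docents are needed.
Santos, Larsen, Lindqvist, and Okafor alone can cover everything: Feb 6→Okafor, Feb 7→Larsen+Okafor, Feb 8→Larsen, Feb 9→Larsen, Feb 10→Lindqvist, Feb 11→Santos, Feb 12→Santos, Feb 13→Santos, Feb 14→Lindqvist, Feb 15→Lindqvist+Okafor.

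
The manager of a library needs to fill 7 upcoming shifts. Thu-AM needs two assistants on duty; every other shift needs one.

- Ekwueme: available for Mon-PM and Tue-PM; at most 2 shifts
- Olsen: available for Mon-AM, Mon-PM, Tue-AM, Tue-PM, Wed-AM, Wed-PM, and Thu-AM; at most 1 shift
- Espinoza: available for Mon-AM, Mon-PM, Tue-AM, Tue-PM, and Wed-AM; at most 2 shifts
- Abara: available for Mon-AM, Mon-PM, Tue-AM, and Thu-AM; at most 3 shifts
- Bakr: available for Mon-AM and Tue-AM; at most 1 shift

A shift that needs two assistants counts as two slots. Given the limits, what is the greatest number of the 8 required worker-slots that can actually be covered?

7

Total capacity across all assistants is 2+1+2+3+1 = 9, and 8 slots are needed, so at most 8 can be filled.
Shifts {Wed-PM, Thu-AM} need 3 slots but only Olsen and Abara are available for them, supplying at most 2 — so at least 1 slot must go unfilled.
An assignment achieving 7: Mon-AM→Espinoza, Mon-PM→Ekwueme, Tue-AM→Abara, Tue-PM→Ekwueme, Wed-AM→Espinoza, Wed-PM→Olsen, Thu-AM→Abara.
Loads: Ekwueme 2/2, Olsen 1/1, Espinoza 2/2, Abara 2/3, Bakr 0/1.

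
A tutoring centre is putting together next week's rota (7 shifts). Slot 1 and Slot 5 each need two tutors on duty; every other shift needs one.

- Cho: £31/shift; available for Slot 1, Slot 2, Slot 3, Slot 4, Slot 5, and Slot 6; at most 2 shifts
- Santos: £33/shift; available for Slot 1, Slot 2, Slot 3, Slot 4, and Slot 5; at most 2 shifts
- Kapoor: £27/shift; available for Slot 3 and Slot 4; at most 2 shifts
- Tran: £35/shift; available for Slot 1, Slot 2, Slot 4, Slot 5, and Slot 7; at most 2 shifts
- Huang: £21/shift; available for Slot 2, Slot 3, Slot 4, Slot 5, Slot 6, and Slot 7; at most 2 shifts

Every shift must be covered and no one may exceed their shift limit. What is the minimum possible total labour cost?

Picking the cheapest available tutor for each shift independently would cost £221, but that ignores the shift limits.
An optimal schedule: Slot 1→Cho+Santos, Slot 2→Cho, Slot 3→Kapoor, Slot 4→Kapoor, Slot 5→Santos+Tran, Slot 6→Huang, Slot 7→Huang.
Total: 31 + 33 + 31 + 27 + 27 + 33 + 35 + 21 + 21 = £259.

£259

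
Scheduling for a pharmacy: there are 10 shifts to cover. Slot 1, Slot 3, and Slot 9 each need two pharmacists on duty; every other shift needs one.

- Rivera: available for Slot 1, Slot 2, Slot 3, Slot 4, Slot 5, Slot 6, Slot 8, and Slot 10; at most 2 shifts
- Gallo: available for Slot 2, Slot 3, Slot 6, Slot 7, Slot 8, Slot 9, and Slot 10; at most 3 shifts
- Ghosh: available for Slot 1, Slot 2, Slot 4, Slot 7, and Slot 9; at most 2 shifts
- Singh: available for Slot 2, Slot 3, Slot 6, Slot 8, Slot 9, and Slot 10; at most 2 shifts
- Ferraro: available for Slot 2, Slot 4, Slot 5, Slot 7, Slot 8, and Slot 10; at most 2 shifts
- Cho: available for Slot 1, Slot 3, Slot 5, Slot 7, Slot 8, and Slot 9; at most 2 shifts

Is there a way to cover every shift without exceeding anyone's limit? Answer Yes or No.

Yes

One valid schedule: Slot 1→Rivera+Ghosh, Slot 2→Ghosh, Slot 3→Singh+Cho, Slot 4→Rivera, Slot 5→Ferraro, Slot 6→Gallo, Slot 7→Gallo, Slot 8→Ferraro, Slot 9→Singh+Cho, Slot 10→Gallo.
Loads: Rivera 2/2, Gallo 3/3, Ghosh 2/2, Singh 2/2, Ferraro 2/2, Cho 2/2 — all within limits.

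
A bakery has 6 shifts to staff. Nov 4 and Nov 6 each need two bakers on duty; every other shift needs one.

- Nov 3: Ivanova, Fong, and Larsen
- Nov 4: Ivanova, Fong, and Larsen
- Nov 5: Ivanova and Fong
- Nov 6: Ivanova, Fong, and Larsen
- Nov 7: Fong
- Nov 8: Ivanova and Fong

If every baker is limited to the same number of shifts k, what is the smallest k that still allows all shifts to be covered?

3

With 3 bakers and 8 worker-slots to fill, someone must work at least ⌈8/3⌉ = 3 shifts, so k ≥ 3.
k = 3 works: Nov 3→Ivanova, Nov 4→Fong+Larsen, Nov 5→Ivanova, Nov 6→Fong+Larsen, Nov 7→Fong, Nov 8→Ivanova.
Loads: Ivanova 3, Fong 3, Larsen 2 — all ≤ 3.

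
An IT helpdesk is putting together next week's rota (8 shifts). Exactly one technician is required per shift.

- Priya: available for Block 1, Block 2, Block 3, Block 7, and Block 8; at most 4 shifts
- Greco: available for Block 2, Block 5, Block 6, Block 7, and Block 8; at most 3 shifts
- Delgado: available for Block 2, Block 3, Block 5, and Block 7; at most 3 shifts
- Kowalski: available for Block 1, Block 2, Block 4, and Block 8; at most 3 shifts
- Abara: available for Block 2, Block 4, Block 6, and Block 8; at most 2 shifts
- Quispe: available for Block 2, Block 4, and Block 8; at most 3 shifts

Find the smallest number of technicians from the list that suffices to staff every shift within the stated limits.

3

8 slots to fill and no one can take more than 4, so at least ⌈8/4⌉ = 2 technicians are needed.
Any 2 technicians together have capacity at most 4+3 = 7 < 8 slots, so 2 can never suffice.
Priya, Greco, and Kowalski alone can cover everything: Block 1→Priya, Block 2→Priya, Block 3→Priya, Block 4→Kowalski, Block 5→Greco, Block 6→Greco, Block 7→Priya, Block 8→Greco.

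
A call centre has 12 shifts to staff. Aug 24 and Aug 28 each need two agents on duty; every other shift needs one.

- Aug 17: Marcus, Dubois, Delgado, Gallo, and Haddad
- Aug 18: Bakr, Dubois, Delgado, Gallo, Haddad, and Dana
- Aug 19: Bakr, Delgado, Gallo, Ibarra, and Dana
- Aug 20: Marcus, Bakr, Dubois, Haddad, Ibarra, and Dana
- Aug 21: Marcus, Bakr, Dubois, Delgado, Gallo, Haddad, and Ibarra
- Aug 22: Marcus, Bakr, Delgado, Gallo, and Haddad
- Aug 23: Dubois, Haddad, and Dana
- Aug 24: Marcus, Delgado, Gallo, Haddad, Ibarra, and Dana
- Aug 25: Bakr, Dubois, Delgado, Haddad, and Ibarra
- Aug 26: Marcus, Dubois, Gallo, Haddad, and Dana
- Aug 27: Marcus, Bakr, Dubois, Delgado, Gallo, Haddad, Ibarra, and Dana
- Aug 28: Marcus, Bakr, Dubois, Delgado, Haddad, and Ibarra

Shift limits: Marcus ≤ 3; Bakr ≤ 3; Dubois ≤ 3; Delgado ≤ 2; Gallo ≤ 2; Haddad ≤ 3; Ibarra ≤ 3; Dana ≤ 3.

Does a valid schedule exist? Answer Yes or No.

Yes

One valid schedule: Aug 17→Marcus, Aug 18→Bakr, Aug 19→Bakr, Aug 20→Dubois, Aug 21→Dubois, Aug 22→Marcus, Aug 23→Dubois, Aug 24→Delgado+Gallo, Aug 25→Bakr, Aug 26→Marcus, Aug 27→Delgado, Aug 28→Haddad+Ibarra.
Loads: Marcus 3/3, Bakr 3/3, Dubois 3/3, Delgado 2/2, Gallo 1/2, Haddad 1/3, Ibarra 1/3, Dana 0/3 — all within limits.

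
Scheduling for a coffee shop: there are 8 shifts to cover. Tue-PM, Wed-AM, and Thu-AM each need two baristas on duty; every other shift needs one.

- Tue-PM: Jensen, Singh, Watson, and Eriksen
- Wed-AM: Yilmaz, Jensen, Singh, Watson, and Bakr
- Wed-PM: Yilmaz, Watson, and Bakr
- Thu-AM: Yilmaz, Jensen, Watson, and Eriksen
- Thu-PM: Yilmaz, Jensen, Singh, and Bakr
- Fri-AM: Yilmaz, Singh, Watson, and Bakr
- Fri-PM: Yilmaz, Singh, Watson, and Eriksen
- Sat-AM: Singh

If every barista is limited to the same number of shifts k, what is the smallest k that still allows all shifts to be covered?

2

With 6 baristas and 11 worker-slots to fill, someone must work at least ⌈11/6⌉ = 2 shifts, so k ≥ 2.
k = 2 works: Tue-PM→Jensen+Eriksen, Wed-AM→Watson+Bakr, Wed-PM→Yilmaz, Thu-AM→Jensen+Eriksen, Thu-PM→Yilmaz, Fri-AM→Singh, Fri-PM→Watson, Sat-AM→Singh.
Loads: Yilmaz 2, Jensen 2, Singh 2, Watson 2, Bakr 1, Eriksen 2 — all ≤ 2.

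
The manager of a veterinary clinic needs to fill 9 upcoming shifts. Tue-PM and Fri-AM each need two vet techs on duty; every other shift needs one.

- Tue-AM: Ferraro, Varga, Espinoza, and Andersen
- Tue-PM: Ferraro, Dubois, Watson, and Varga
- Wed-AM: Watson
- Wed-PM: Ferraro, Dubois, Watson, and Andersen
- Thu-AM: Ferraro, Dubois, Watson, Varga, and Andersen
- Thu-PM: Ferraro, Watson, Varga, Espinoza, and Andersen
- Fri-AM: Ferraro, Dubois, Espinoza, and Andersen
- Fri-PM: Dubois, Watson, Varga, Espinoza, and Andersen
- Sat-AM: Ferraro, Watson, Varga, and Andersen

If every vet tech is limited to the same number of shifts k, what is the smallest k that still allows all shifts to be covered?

With 6 vet techs and 11 worker-slots to fill, someone must work at least ⌈11/6⌉ = 2 shifts, so k ≥ 2.
k = 2 works: Tue-AM→Ferraro, Tue-PM→Dubois+Varga, Wed-AM→Watson, Wed-PM→Ferraro, Thu-AM→Dubois, Thu-PM→Varga, Fri-AM→Espinoza+Andersen, Fri-PM→Espinoza, Sat-AM→Watson.
Loads: Ferraro 2, Dubois 2, Watson 2, Varga 2, Espinoza 2, Andersen 1 — all ≤ 2.

2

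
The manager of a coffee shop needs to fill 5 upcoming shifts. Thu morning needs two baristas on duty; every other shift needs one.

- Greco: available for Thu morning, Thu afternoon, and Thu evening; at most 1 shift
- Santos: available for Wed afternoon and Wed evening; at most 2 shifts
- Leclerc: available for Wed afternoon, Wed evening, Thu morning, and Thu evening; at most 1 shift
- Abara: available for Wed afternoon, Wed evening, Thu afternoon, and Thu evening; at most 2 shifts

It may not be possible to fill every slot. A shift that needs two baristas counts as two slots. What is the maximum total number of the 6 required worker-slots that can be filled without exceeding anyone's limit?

Total capacity across all baristas is 1+2+1+2 = 6, and 6 slots are needed, so at most 6 can be filled.
An assignment achieving 6: Wed afternoon→Santos, Wed evening→Santos, Thu morning→Greco+Leclerc, Thu afternoon→Abara, Thu evening→Abara.
Loads: Greco 1/1, Santos 2/2, Leclerc 1/1, Abara 2/2.

6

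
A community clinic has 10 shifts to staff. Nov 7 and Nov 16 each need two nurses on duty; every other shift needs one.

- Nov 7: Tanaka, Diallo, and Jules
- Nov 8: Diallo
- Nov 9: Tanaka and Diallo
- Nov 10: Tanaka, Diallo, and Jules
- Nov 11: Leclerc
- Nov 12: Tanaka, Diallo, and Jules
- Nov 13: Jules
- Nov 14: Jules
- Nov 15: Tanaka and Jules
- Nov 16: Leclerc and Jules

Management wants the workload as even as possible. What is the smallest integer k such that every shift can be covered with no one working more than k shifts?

With 4 nurses and 12 worker-slots to fill, someone must work at least ⌈12/4⌉ = 3 shifts, so k ≥ 3.
k = 3 is infeasible (exhaustive check).
k = 4 works: Nov 7→Tanaka+Diallo, Nov 8→Diallo, Nov 9→Tanaka, Nov 10→Tanaka, Nov 11→Leclerc, Nov 12→Diallo, Nov 13→Jules, Nov 14→Jules, Nov 15→Tanaka, Nov 16→Leclerc+Jules.
Loads: Tanaka 4, Diallo 3, Leclerc 2, Jules 3 — all ≤ 4.

4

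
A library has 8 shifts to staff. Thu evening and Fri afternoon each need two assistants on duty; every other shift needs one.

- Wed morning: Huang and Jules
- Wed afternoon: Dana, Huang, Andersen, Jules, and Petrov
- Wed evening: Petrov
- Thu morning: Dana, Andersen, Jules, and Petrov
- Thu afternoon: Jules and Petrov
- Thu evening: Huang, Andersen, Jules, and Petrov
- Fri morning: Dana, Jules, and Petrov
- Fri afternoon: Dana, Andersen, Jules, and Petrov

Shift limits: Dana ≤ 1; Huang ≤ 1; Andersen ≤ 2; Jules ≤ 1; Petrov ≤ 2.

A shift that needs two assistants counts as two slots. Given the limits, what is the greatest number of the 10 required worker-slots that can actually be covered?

7

Total capacity across all assistants is 1+1+2+1+2 = 7, and 10 slots are needed, so at most 7 can be filled.
An assignment achieving 7: Wed morning→Huang, Wed evening→Petrov, Thu morning→Andersen, Thu afternoon→Jules, Thu evening→Andersen+Petrov, Fri morning→Dana.
Loads: Dana 1/1, Huang 1/1, Andersen 2/2, Jules 1/1, Petrov 2/2.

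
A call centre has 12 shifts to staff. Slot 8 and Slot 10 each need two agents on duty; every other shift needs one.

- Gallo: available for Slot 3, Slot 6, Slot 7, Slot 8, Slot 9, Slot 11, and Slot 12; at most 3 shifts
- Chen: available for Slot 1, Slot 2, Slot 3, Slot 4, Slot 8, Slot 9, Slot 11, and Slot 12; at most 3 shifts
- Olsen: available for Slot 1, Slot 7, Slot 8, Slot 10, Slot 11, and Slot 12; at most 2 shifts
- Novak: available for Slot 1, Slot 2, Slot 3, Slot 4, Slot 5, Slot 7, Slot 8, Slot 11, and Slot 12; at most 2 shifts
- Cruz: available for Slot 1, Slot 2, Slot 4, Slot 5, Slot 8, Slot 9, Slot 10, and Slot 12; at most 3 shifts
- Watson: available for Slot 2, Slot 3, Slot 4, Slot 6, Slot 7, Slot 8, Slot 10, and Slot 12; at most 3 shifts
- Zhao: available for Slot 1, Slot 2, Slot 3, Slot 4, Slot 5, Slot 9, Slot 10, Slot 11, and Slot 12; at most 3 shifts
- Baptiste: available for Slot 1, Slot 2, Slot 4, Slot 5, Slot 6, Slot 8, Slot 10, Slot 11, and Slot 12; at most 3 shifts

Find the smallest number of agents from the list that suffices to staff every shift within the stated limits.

14 slots to fill and no one can take more than 3, so at least ⌈14/3⌉ = 5 agents are needed.
Gallo, Chen, Olsen, Cruz, and Watson alone can cover everything: Slot 1→Chen, Slot 2→Chen, Slot 3→Gallo, Slot 4→Chen, Slot 5→Cruz, Slot 6→Gallo, Slot 7→Gallo, Slot 8→Cruz+Watson, Slot 9→Cruz, Slot 10→Olsen+Watson, Slot 11→Olsen, Slot 12→Watson.

5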